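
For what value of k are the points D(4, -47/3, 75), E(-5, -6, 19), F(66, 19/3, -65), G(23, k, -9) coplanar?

Coplanarity ⇔ det[DE; DF; DG] = 0.
Expanding, this is linear in k: (-4732)k + (-9464) = 0.
So k = -2.

-2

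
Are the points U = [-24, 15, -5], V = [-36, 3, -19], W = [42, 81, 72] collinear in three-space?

UV = (-12, -12, -14), UW = (66, 66, 77).
UV × UW = (0, 0, 0).
The cross product vanishes, so the three points are collinear.

Yes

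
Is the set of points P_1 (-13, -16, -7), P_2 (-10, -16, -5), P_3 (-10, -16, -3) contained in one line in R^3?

P_1P_2 = (3, 0, 2), P_1P_3 = (3, 0, 4).
P_1P_2 × P_1P_3 = (0, -6, 0).
The cross product is nonzero, so the points do not lie on one line.

No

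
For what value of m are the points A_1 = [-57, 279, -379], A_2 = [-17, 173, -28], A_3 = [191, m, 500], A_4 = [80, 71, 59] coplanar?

-115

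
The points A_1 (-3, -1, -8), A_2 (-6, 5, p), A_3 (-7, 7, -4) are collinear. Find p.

-5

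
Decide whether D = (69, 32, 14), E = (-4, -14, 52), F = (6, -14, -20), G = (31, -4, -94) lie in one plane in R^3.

With D as base: DE = (-73, -46, 38), DF = (-63, -46, -34), DG = (-38, -36, -108).
DF × DG = (3744, -5512, 520).
DE · (DF × DG) = 0.
The scalar triple product vanishes, so the four points are coplanar.

Yes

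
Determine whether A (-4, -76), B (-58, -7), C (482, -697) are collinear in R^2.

AB = (-54, 69), AC = (486, -621).
det[AB; AC] = (-54)(-621) − (69)(486) = 0.
The determinant is zero, so the points are collinear.

Yes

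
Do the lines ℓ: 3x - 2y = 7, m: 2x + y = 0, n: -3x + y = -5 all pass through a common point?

Yes

Intersecting ℓ and m: solving the 2×2 system gives (x, y) = (1, -2).
Substitute into n: (-3)(1) + (1)(-2) = -5.
This equals -5, so (1, -2) lies on all three lines and they are concurrent.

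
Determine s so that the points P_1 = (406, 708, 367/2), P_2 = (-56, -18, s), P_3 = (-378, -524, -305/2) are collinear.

-29/2

Collinearity requires P_1P_2 × P_1P_3 = 0; each component is linear in s.
The x-component gives (1232)s + (17864) = 0, so s = -29/2.
The remaining components then also vanish.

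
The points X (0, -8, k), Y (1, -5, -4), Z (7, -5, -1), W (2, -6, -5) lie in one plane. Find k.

-9

The points are coplanar iff XY · (XZ × XW) = 0.
Expanding, this is linear in k: (6)k + (54) = 0.
So k = -9.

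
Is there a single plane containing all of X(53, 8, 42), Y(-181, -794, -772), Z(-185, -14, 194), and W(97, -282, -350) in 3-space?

No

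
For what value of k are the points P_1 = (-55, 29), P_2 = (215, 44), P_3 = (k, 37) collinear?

Collinearity: (P_3 − P_1) must be parallel to (P_2 − P_1) = (270, 15).
Cross-multiplying the components: (k − (-55))·(15) = (8)·(270).
Solving gives k = 89.

89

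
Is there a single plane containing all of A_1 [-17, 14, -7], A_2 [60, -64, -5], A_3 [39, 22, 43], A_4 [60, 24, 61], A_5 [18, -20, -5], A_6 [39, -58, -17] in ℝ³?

Yes

The plane through A_1, A_2, A_3 has normal n = A_1A_2 × A_1A_3 = (-3916, -3738, 4984) and equation n·P = -20648.
Checking the remaining points: n·A_4 = -20648, n·A_5 = -20648, n·A_6 = -20648.
All equal -20648, so all 6 points lie in one plane.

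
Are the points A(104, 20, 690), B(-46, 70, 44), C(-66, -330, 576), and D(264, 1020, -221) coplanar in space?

No

With A as base: AB = (-150, 50, -646), AC = (-170, -350, -114), AD = (160, 1000, -911).
AC × AD = (432850, -173110, -114000).
AB · (AC × AD) = 61000.
Since 61000 ≠ 0, the four points are not coplanar.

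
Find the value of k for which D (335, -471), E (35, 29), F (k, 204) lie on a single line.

Collinearity: (F − D) must be parallel to (E − D) = (-300, 500).
Cross-multiplying the components: (k − 335)·(500) = (675)·(-300).
Solving gives k = -70.

-70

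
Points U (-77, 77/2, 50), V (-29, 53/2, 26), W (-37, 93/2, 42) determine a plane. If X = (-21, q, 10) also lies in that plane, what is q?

13/2

The plane through U, V, W has equation 288x − 576y + 864z = -1152.
Substituting X: (-576)q + (2592) = -1152, so q = 13/2.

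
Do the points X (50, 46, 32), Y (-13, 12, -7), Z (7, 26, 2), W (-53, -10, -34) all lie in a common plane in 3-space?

No

A normal to the plane through X, Y, Z is n = XY × XZ = (240, -213, -202).
The plane has equation n·P = -4262. For W: n·W = -3722.
-3722 ≠ -4262, so W is off the plane.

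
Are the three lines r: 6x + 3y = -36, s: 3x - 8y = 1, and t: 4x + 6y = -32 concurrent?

Yes

Intersecting r and s: solving the 2×2 system gives (x, y) = (-5, -2).
Substitute into t: (4)(-5) + (6)(-2) = -32.
This equals -32, so (-5, -2) lies on all three lines and they are concurrent.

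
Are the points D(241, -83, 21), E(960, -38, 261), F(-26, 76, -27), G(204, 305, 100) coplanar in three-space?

Yes

The four points are coplanar iff the 3×3 determinant with rows DE, DF, DG is zero.
Rows: (719, 45, 240), (-267, 159, -48), (-37, 388, 79).
Expanding along the first row: (719)(31185) − (45)(-22869) + (240)(-97713) = 0.
Zero determinant ⇒ coplanar.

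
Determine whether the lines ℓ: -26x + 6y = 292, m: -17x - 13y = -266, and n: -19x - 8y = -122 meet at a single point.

The three lines meet at one point iff the augmented coefficient matrix [aᵢ bᵢ cᵢ] has rank < 3, i.e. its determinant vanishes.
Here the determinant is -440.
Nonzero, so no common point exists.

No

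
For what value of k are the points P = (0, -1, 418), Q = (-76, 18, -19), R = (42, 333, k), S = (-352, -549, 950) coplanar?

-725

Normal to plane PQS: n = (-229368, 194256, 48336); plane equation n·X = 20010192.
Requiring n·R = 20010192: (48336)k + (55053792) = 20010192.
So k = -725.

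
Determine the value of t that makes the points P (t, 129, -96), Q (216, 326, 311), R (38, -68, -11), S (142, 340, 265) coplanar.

The points are coplanar iff PQ · (PR × PS) = 0.
Expanding, this is linear in t: (-22632)t + (-4911144) = 0.
So t = -217.

-217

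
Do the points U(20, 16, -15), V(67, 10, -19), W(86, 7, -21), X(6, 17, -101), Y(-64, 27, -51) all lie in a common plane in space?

No

The plane through U, V, W has normal n = UV × UW = (0, 18, -27) and equation n·P = 693.
Checking the remaining points: n·X = 3033, n·Y = 1863.
Since n·X = 3033 ≠ 693, X is off the plane and the points are not all coplanar.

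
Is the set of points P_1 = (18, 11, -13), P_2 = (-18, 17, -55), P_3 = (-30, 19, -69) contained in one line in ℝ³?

Yes

P_1P_2 = (-36, 6, -42), P_1P_3 = (-48, 8, -56).
P_1P_2 × P_1P_3 = (0, 0, 0).
The cross product vanishes, so the three points are collinear.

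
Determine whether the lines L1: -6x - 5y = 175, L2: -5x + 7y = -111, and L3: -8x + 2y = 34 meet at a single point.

Intersecting L1 and L2: solving the 2×2 system gives (x, y) = (-10, -23).
Substitute into L3: (-8)(-10) + (2)(-23) = 34.
This equals 34, so (-10, -23) lies on all three lines and they are concurrent.

Yes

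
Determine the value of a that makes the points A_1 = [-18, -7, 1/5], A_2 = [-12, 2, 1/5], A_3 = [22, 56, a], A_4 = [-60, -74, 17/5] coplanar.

-11/5

Normal to plane A_1A_2A_4: n = (144/5, -96/5, -24); plane equation n·P = -1944/5.
Requiring n·A_3 = -1944/5: (-24)a + (-2208/5) = -1944/5.
So a = -11/5.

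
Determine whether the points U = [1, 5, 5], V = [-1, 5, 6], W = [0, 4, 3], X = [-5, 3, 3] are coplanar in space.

Yes

A normal to the plane through U, V, W is n = UV × UW = (1, -5, 2).
The plane has equation n·P = -14. For X: n·X = -14.
Equal, so X lies in the plane and all four are coplanar.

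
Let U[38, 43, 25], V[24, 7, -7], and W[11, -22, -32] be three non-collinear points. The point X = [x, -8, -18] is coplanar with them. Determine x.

13

A normal to the plane is n = UV × UW = (-28, 66, -62).
X lies in the plane iff n · UX = 0.
This gives (-28)x + (364) = 0, so x = 13.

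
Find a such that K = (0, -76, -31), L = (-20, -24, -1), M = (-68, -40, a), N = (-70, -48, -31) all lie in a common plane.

-25

Coplanarity ⇔ det[KL; KM; KN] = 0.
Expanding, this is linear in a: (-3080)a + (-77000) = 0.
So a = -25.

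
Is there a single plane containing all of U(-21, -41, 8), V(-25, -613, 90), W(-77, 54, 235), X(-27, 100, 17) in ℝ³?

No

A normal to the plane through U, V, W is n = UV × UW = (-137634, -3684, -32412).
The plane has equation n·P = 2782062. For X: n·X = 2796714.
2796714 ≠ 2782062, so X is off the plane.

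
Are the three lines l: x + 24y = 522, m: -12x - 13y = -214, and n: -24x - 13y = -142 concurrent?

Intersecting l and m: solving the 2×2 system gives (x, y) = (-6, 22).
Substitute into n: (-24)(-6) + (-13)(22) = -142.
This equals -142, so (-6, 22) lies on all three lines and they are concurrent.

Yes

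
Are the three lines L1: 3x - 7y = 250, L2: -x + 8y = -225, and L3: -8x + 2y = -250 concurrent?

Yes

Intersecting L1 and L2: solving the 2×2 system gives (x, y) = (25, -25).
Substitute into L3: (-8)(25) + (2)(-25) = -250.
This equals -250, so (25, -25) lies on all three lines and they are concurrent.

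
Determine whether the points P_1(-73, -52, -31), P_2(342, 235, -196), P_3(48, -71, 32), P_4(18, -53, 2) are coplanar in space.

The four points are coplanar iff the 3×3 determinant with rows P_1P_2, P_1P_3, P_1P_4 is zero.
Rows: (415, 287, -165), (121, -19, 63), (91, -1, 33).
Expanding along the first row: (415)(-564) − (287)(-1740) + (-165)(1608) = 0.
Zero determinant ⇒ coplanar.

Yes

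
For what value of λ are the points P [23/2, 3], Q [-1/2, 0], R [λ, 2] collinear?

15/2

The three points are collinear iff det[PQ; PR] = 0.
This determinant is linear in λ: (3)λ + (-45/2) = 0, so λ = 15/2.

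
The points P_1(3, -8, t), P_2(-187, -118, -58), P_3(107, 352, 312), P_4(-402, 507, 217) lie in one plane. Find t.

72

Coplanarity ⇔ det[P_1P_2; P_1P_3; P_1P_4] = 0.
Expanding, this is linear in t: (-284800)t + (20505600) = 0.
So t = 72.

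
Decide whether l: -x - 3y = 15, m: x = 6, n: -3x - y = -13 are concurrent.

Lines aᵢx + bᵢy = cᵢ with pairwise distinct directions are concurrent exactly when det[aᵢ bᵢ cᵢ] = 0.
Here the determinant is -6.
Nonzero, so no common point exists.

No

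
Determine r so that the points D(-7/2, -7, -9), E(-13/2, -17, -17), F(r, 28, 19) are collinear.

7

Direction DE = (-3, -10, -8). From the y-coordinate of F, the parameter along the line is τ = (28 − (-7))/(-10) = -7/2.
Then r = (-7/2) + (-7/2)·(-3) = 7.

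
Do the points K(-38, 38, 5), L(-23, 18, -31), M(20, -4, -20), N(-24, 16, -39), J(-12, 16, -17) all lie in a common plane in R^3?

No

The plane through K, L, M has normal n = KL × KM = (-1012, -1713, 530) and equation n·P = -23988.
Checking the remaining points: n·N = -23790, n·J = -24274.
Since n·N = -23790 ≠ -23988, N is off the plane and the points are not all coplanar.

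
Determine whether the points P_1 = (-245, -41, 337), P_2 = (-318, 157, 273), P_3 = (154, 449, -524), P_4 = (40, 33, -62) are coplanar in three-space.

No

The four points are coplanar iff the 3×3 determinant with rows P_1P_2, P_1P_3, P_1P_4 is zero.
Rows: (-73, 198, -64), (399, 490, -861), (285, 74, -399).
Expanding along the first row: (-73)(-131796) − (198)(86184) + (-64)(-110124) = -395388.
Nonzero ⇒ not coplanar.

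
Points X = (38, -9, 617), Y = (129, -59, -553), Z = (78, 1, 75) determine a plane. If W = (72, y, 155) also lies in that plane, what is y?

A normal to the plane is n = XY × XZ = (38800, 2522, 2910).
W lies in the plane iff n · XW = 0.
This gives (2522)y + (-2522) = 0, so y = 1.

1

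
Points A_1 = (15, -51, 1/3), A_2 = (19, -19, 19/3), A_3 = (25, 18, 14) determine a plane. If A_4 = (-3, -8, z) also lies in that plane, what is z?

-4

A normal to the plane is n = A_1A_2 × A_1A_3 = (70/3, 16/3, -44).
A_4 lies in the plane iff n · A_1A_4 = 0.
This gives (-44)z + (-176) = 0, so z = -4.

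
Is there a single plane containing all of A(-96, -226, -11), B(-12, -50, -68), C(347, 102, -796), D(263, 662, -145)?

Yes

A normal to the plane through A, B, C is n = AB × AC = (-119464, 40689, -50416).
The plane has equation n·P = 2827406. For D: n·D = 2827406.
Equal, so D lies in the plane and all four are coplanar.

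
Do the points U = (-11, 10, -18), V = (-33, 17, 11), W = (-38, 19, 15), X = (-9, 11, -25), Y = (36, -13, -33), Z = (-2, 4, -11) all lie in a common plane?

No

The plane through U, V, W has normal n = UV × UW = (-30, -57, -9) and equation n·P = -78.
Checking the remaining points: n·X = -132, n·Y = -42, n·Z = -69.
Since n·X = -132 ≠ -78, X is off the plane and the points are not all coplanar.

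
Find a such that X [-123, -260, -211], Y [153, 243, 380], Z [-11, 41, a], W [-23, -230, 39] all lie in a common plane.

6

Normal to plane XYW: n = (108020, -9900, -42020); plane equation n·P = -1846240.
Requiring n·Z = -1846240: (-42020)a + (-1594120) = -1846240.
So a = 6.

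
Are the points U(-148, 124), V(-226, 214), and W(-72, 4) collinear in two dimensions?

No

UV = (-78, 90), UW = (76, -120).
If collinear, UW would be a scalar multiple of UV. But (-78)·(-120) ≠ (90)·(76) (difference 2520), so they are not parallel; the points are not collinear.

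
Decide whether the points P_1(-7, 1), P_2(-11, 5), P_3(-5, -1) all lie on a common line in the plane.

Yes

P_1P_2 = (-4, 4), P_1P_3 = (2, -2).
det[P_1P_2; P_1P_3] = (-4)(-2) − (4)(2) = 0.
The determinant is zero, so the points are collinear.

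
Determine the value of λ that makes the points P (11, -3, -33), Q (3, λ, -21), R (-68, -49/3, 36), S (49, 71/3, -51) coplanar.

Normal to plane PRS: n = (-1600, 1200, -1600); plane equation n·X = 31600.
Requiring n·Q = 31600: (1200)λ + (28800) = 31600.
So λ = 7/3.

7/3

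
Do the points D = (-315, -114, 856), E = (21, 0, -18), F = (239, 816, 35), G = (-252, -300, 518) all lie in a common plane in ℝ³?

No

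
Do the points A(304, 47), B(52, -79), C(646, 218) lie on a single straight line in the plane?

AB = (-252, -126), AC = (342, 171).
det[AB; AC] = (-252)(171) − (-126)(342) = 0.
The determinant is zero, so the points are collinear.

Yes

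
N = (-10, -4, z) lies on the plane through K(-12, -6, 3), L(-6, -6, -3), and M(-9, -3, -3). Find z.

-1

Coplanarity requires KL · (KM × KN) = 0.
KL = (6, 0, -6), KM = (3, 3, -6); the triple product is linear in z with coefficient 18 and constant term 18.
Setting it to zero: z = -1.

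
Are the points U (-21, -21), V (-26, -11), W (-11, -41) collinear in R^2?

UV = (-5, 10), UW = (10, -20).
Checking proportionality: UW = -2·UV, so the vectors are parallel and the points are collinear.

Yes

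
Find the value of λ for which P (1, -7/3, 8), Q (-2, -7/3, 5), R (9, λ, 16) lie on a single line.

-7/3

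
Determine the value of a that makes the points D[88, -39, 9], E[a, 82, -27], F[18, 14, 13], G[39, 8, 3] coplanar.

Normal to plane DFG: n = (-506, -616, -693); plane equation n·P = -26741.
Requiring n·E = -26741: (-506)a + (-31801) = -26741.
So a = -10.

-10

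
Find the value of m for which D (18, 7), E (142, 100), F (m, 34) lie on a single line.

Collinearity: (F − D) must be parallel to (E − D) = (124, 93).
Cross-multiplying the components: (m − 18)·(93) = (27)·(124).
Solving gives m = 54.

54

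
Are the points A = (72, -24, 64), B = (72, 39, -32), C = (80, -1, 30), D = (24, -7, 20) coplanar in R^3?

The four points are coplanar iff the 3×3 determinant with rows AB, AC, AD is zero.
Rows: (0, 63, -96), (8, 23, -34), (-48, 17, -44).
Expanding along the first row: (0)(-434) − (63)(-1984) + (-96)(1240) = 5952.
Nonzero ⇒ not coplanar.

No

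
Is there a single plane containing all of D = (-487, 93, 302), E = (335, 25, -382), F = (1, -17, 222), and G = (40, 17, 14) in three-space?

A normal to the plane through D, E, F is n = DE × DF = (-69800, -268032, -57236).
The plane has equation n·P = -8219648. For G: n·G = -8149848.
-8149848 ≠ -8219648, so G is off the plane.

No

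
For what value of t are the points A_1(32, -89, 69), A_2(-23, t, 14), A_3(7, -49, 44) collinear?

-1

Collinearity requires A_1A_2 × A_1A_3 = 0; each component is linear in t.
The x-component gives (-25)t + (-25) = 0, so t = -1.
The remaining components then also vanish.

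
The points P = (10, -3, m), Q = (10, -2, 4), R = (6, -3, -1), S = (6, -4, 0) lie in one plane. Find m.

5

Coplanarity ⇔ det[PQ; PR; PS] = 0.
Expanding, this is linear in m: (-4)m + (20) = 0.
So m = 5.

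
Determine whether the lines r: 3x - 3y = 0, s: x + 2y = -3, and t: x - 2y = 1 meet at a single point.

The three lines meet at one point iff the augmented coefficient matrix [aᵢ bᵢ cᵢ] has rank < 3, i.e. its determinant vanishes.
Here the determinant is 0.
It vanishes, so the lines are concurrent at (-1, -1).

Yes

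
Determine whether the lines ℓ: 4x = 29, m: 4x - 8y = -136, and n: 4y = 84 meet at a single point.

No

Intersecting ℓ and m: solving the 2×2 system gives (x, y) = (29/4, 165/8).
Substitute into n: (0)(29/4) + (4)(165/8) = 165/2.
But n requires 84 ≠ 165/2, so the three lines have no common point.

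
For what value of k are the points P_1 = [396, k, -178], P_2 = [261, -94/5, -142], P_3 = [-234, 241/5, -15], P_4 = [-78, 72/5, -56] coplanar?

-274/5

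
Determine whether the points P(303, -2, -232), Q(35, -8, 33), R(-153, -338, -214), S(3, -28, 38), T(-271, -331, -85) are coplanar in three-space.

The plane through P, Q, R has normal n = PQ × PR = (88932, -116016, 87312) and equation n·X = 6922044.
Checking the remaining points: n·S = 6833100, n·T = 6879204.
Since n·S = 6833100 ≠ 6922044, S is off the plane and the points are not all coplanar.

No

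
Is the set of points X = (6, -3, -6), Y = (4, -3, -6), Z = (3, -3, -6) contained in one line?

XY = (-2, 0, 0), XZ = (-3, 0, 0).
Each component of XZ is 3/2 times the corresponding component of XY, so XZ = 3/2·XY and the points are collinear.

Yes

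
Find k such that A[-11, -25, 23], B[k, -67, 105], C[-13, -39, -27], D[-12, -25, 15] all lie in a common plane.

12

Normal to plane ACD: n = (112, 34, -14); plane equation n·P = -2404.
Requiring n·B = -2404: (112)k + (-3748) = -2404.
So k = 12.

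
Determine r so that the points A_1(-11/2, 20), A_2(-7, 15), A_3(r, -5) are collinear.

-13

The three points are collinear iff det[A_1A_2; A_1A_3] = 0.
This determinant is linear in r: (5)r + (65) = 0, so r = -13.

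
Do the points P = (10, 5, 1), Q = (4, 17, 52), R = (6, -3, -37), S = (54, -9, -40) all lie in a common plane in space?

The four points are coplanar iff the 3×3 determinant with rows PQ, PR, PS is zero.
Rows: (-6, 12, 51), (-4, -8, -38), (44, -14, -41).
Expanding along the first row: (-6)(-204) − (12)(1836) + (51)(408) = 0.
Zero determinant ⇒ coplanar.

Yes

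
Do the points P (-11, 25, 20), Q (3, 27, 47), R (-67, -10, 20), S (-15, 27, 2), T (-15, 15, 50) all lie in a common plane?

Yes

The plane through P, Q, R has normal n = PQ × PR = (945, -1512, -378) and equation n·X = -55755.
Checking the remaining points: n·S = -55755, n·T = -55755.
All equal -55755, so all 5 points lie in one plane.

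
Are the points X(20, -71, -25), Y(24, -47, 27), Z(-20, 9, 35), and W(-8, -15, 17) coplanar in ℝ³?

Yes

With X as base: XY = (4, 24, 52), XZ = (-40, 80, 60), XW = (-28, 56, 42).
XZ × XW = (0, 0, 0).
XY · (XZ × XW) = 0.
The scalar triple product vanishes, so the four points are coplanar.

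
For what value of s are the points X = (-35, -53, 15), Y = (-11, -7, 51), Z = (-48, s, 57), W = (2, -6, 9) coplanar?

The points are coplanar iff XY · (XZ × XW) = 0.
Expanding, this is linear in s: (-1476)s + (-79704) = 0.
So s = -54.

-54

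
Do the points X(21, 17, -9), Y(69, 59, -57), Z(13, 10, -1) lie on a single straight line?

XY = (48, 42, -48), XZ = (-8, -7, 8).
XY × XZ = (0, 0, 0).
The cross product vanishes, so the three points are collinear.

Yes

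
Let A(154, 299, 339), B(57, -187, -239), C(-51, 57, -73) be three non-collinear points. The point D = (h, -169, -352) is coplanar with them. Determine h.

Coplanarity requires AB · (AC × AD) = 0.
AB = (-97, -486, -578), AC = (-205, -242, -412); the triple product is linear in h with coefficient 60356 and constant term 6578804.
Setting it to zero: h = -109.

-109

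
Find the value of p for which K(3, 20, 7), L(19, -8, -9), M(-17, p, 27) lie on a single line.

55

Direction KL = (16, -28, -16). From the x-coordinate of M, the parameter along the line is τ = (-17 − 3)/16 = -5/4.
Then p = 20 + (-5/4)·(-28) = 55.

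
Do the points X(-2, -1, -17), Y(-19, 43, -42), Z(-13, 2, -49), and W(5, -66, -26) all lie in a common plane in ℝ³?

With X as base: XY = (-17, 44, -25), XZ = (-11, 3, -32), XW = (7, -65, -9).
XZ × XW = (-2107, -323, 694).
XY · (XZ × XW) = 4257.
Since 4257 ≠ 0, the four points are not coplanar.

No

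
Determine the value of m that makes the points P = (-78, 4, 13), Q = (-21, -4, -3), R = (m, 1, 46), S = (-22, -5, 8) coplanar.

-81

Normal to plane PQS: n = (-104, -611, -65); plane equation n·X = 4823.
Requiring n·R = 4823: (-104)m + (-3601) = 4823.
So m = -81.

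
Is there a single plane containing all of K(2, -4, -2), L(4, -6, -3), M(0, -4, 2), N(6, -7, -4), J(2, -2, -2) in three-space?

The plane through K, L, M has normal n = KL × KM = (-8, -6, -4) and equation n·P = 16.
Checking the remaining points: n·N = 10, n·J = 4.
Since n·N = 10 ≠ 16, N is off the plane and the points are not all coplanar.

No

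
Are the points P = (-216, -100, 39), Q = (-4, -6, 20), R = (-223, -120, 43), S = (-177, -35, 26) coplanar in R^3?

A normal to the plane through P, Q, R is n = PQ × PR = (-4, -715, -3582).
The plane has equation n·X = -67334. For S: n·S = -67399.
-67399 ≠ -67334, so S is off the plane.

No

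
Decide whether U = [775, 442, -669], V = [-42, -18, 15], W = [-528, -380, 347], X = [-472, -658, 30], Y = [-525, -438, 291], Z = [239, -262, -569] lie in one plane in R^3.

No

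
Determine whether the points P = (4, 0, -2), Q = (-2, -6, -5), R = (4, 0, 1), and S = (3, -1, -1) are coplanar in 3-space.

Yes

A normal to the plane through P, Q, R is n = PQ × PR = (-18, 18, 0).
The plane has equation n·X = -72. For S: n·S = -72.
Equal, so S lies in the plane and all four are coplanar.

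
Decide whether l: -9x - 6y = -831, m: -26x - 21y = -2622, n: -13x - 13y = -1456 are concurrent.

Intersecting l and m: solving the 2×2 system gives (x, y) = (573/11, 664/11).
Substitute into n: (-13)(573/11) + (-13)(664/11) = -16081/11.
But n requires -1456 ≠ -16081/11, so the three lines have no common point.

No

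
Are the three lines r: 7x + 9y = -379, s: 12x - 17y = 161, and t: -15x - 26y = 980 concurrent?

Lines aᵢx + bᵢy = cᵢ with pairwise distinct directions are concurrent exactly when det[aᵢ bᵢ cᵢ] = 0.
Here the determinant is 0.
It vanishes, so the lines are concurrent at (-22, -25).

Yes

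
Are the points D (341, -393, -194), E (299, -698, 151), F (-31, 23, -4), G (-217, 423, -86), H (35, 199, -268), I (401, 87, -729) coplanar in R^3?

No

The plane through D, E, F has normal n = DE × DF = (-201470, -120360, -130932) and equation n·P = 4001018.
Checking the remaining points: n·G = 4066862, n·H = 4086686, n·I = 4188638.
Since n·G = 4066862 ≠ 4001018, G is off the plane and the points are not all coplanar.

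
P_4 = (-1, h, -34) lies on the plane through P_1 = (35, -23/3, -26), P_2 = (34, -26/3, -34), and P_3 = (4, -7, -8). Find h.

The plane through P_1, P_2, P_3 has equation −(38/3)x + 266y − (95/3)z = -4978/3.
Substituting P_4: (266)h + (3268/3) = -4978/3, so h = -31/3.

-31/3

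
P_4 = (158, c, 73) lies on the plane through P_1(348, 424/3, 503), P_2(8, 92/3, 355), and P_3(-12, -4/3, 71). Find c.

The plane through P_1, P_2, P_3 has equation (80080/3)x − 93600y + (26000/3)z = 1259440/3.
Substituting P_4: (-93600)c + (14550640/3) = 1259440/3, so c = 142/3.

142/3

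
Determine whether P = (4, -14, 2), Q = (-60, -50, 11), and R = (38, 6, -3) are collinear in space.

PQ = (-64, -36, 9), PR = (34, 20, -5).
PQ × PR = (0, -14, -56).
The cross product is nonzero, so the points do not lie on one line.

No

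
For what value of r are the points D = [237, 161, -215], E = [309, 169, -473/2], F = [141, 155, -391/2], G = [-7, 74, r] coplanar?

Normal to plane DEF: n = (27, 660, 336); plane equation n·P = 40419.
Requiring n·G = 40419: (336)r + (48651) = 40419.
So r = -49/2.

-49/2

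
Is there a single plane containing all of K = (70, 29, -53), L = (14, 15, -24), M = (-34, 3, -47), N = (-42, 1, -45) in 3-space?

Yes

With K as base: KL = (-56, -14, 29), KM = (-104, -26, 6), KN = (-112, -28, 8).
KM × KN = (-40, 160, 0).
KL · (KM × KN) = 0.
The scalar triple product vanishes, so the four points are coplanar.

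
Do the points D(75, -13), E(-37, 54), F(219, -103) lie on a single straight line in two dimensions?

DE = (-112, 67), DF = (144, -90).
det[DE; DF] = (-112)(-90) − (67)(144) = 432.
The determinant is nonzero, so they are not collinear.

No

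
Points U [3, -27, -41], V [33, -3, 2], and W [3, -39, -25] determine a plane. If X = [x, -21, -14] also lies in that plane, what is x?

The plane through U, V, W has equation 900x − 480y − 360z = 30420.
Substituting X: (900)x + (15120) = 30420, so x = 17.

17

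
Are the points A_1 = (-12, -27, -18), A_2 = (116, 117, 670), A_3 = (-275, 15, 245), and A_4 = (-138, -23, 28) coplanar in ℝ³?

A normal to the plane through A_1, A_2, A_3 is n = A_1A_2 × A_1A_3 = (8976, -214608, 43248).
The plane has equation n·P = 4908240. For A_4: n·A_4 = 4908240.
Equal, so A_4 lies in the plane and all four are coplanar.

Yes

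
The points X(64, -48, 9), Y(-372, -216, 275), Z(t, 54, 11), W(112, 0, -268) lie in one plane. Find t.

Coplanarity ⇔ det[XY; XZ; XW] = 0.
Expanding, this is linear in t: (-33768)t + (13203288) = 0.
So t = 391.

391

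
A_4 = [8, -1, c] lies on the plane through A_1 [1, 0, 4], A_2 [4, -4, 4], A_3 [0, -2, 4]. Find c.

4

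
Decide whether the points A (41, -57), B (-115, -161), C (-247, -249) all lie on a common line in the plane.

AB = (-156, -104), AC = (-288, -192).
Twice the signed area of △ABC is (-156)(-192) − (-104)(-288) = 0.
The triangle is degenerate (zero area), so the points are collinear.

Yes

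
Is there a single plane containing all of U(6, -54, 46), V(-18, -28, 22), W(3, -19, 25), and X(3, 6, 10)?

No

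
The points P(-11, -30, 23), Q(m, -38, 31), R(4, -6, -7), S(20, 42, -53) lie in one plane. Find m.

Normal to plane PRS: n = (336, 210, 336); plane equation n·X = -2268.
Requiring n·Q = -2268: (336)m + (2436) = -2268.
So m = -14.

-14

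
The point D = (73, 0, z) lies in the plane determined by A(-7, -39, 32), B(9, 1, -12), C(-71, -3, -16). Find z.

-4

The plane through A, B, C has equation −336x + 3584y + 3136z = -37072.
Substituting D: (3136)z + (-24528) = -37072, so z = -4.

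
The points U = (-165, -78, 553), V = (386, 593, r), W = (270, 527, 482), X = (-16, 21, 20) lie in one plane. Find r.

Coplanarity ⇔ det[UV; UW; UX] = 0.
Expanding, this is linear in r: (-47080)r + (706200) = 0.
So r = 15.

15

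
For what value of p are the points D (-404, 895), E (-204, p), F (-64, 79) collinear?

415

The three points are collinear iff det[DE; DF] = 0.
This determinant is linear in p: (-340)p + (141100) = 0, so p = 415.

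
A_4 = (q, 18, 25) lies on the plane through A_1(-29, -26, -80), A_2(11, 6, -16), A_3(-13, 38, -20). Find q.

42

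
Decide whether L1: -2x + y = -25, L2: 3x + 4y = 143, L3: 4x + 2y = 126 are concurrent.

No

Intersecting L1 and L2: solving the 2×2 system gives (x, y) = (243/11, 211/11).
Substitute into L3: (4)(243/11) + (2)(211/11) = 1394/11.
But L3 requires 126 ≠ 1394/11, so the three lines have no common point.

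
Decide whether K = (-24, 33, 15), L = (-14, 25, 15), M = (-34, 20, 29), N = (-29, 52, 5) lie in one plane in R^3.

With K as base: KL = (10, -8, 0), KM = (-10, -13, 14), KN = (-5, 19, -10).
KM × KN = (-136, -170, -255).
KL · (KM × KN) = 0.
The scalar triple product vanishes, so the four points are coplanar.

Yes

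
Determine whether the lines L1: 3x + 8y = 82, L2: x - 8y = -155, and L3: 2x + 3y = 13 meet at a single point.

No

Intersecting L1 and L2: solving the 2×2 system gives (x, y) = (-73/4, 547/32).
Substitute into L3: (2)(-73/4) + (3)(547/32) = 473/32.
But L3 requires 13 ≠ 473/32, so the three lines have no common point.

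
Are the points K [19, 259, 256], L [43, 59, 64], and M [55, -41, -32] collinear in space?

Yes

KL = (24, -200, -192), KM = (36, -300, -288).
KL × KM = (0, 0, 0).
The cross product vanishes, so the three points are collinear.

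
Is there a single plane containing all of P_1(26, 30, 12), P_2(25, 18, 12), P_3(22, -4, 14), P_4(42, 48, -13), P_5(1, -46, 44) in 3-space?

No

The plane through P_1, P_2, P_3 has normal n = P_1P_2 × P_1P_3 = (-24, 2, -14) and equation n·P = -732.
Checking the remaining points: n·P_4 = -730, n·P_5 = -732.
Since n·P_4 = -730 ≠ -732, P_4 is off the plane and the points are not all coplanar.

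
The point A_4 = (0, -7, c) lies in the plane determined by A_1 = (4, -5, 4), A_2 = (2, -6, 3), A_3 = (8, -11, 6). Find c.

A normal to the plane is n = A_1A_2 × A_1A_3 = (-8, 0, 16).
A_4 lies in the plane iff n · A_1A_4 = 0.
This gives (16)c + (-32) = 0, so c = 2.

2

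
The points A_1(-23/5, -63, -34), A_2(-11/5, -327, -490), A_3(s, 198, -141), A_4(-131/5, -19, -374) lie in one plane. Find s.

Coplanarity ⇔ det[A_1A_2; A_1A_3; A_1A_4] = 0.
Expanding, this is linear in s: (-109824)s + (-19438848/5) = 0.
So s = -177/5.

-177/5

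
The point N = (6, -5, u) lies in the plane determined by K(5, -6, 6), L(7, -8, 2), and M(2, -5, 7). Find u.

9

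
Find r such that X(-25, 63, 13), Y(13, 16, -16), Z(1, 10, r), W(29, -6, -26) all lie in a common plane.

Normal to plane XYW: n = (-168, -84, -84); plane equation n·P = -2184.
Requiring n·Z = -2184: (-84)r + (-1008) = -2184.
So r = 14.

14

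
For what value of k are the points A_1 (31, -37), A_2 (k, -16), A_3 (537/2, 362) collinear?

87/2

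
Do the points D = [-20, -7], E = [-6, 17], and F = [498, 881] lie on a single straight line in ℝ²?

Yes

DE = (14, 24), DF = (518, 888).
Twice the signed area of △DEF is (14)(888) − (24)(518) = 0.
The triangle is degenerate (zero area), so the points are collinear.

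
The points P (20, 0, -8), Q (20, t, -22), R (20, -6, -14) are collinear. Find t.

-14

Direction PR = (0, -6, -6). From the z-coordinate of Q, the parameter along the line is τ = (-22 − (-8))/(-6) = 7/3.
Then t = 0 + 7/3·(-6) = -14.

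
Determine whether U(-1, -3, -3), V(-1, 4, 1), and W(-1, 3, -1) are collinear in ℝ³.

No

UV = (0, 7, 4), UW = (0, 6, 2).
Comparing components 2 and 3: (7)(2) − (4)(6) = -10 ≠ 0, so UV and UW are not parallel and the points are not collinear.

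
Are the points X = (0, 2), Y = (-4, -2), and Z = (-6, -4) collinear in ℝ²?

XY = (-4, -4), XZ = (-6, -6).
Twice the signed area of △XYZ is (-4)(-6) − (-4)(-6) = 0.
The triangle is degenerate (zero area), so the points are collinear.

Yes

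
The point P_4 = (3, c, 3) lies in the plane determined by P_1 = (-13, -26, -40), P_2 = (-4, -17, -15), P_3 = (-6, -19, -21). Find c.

-10

Coplanarity requires P_1P_2 · (P_1P_3 × P_1P_4) = 0.
P_1P_2 = (9, 9, 25), P_1P_3 = (7, 7, 19); the triple product is linear in c with coefficient 4 and constant term 40.
Setting it to zero: c = -10.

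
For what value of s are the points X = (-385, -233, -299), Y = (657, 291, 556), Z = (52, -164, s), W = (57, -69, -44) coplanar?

-219

The points are coplanar iff XY · (XZ × XW) = 0.
Expanding, this is linear in s: (60720)s + (13297680) = 0.
So s = -219.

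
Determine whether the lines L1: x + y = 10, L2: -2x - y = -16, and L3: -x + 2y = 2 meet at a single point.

Yes

Lines aᵢx + bᵢy = cᵢ with pairwise distinct directions are concurrent exactly when det[aᵢ bᵢ cᵢ] = 0.
Here the determinant is 0.
It vanishes, so the lines are concurrent at (6, 4).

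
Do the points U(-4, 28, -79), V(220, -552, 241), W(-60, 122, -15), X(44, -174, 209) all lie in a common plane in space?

Yes

A normal to the plane through U, V, W is n = UV × UW = (-67200, -32256, -11424).
The plane has equation n·P = 268128. For X: n·X = 268128.
Equal, so X lies in the plane and all four are coplanar.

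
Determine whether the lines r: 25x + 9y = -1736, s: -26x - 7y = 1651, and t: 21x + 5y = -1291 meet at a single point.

Intersecting r and s: solving the 2×2 system gives (x, y) = (-2707/59, -3861/59).
Substitute into t: (21)(-2707/59) + (5)(-3861/59) = -76152/59.
But t requires -1291 ≠ -76152/59, so the three lines have no common point.

No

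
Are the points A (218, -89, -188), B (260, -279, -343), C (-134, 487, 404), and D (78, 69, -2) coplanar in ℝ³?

Yes

A normal to the plane through A, B, C is n = AB × AC = (-23200, 29696, -42688).
The plane has equation n·P = 324800. For D: n·D = 324800.
Equal, so D lies in the plane and all four are coplanar.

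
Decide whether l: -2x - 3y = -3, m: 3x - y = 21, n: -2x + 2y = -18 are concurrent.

Yes

The three lines meet at one point iff the augmented coefficient matrix [aᵢ bᵢ cᵢ] has rank < 3, i.e. its determinant vanishes.
Here the determinant is 0.
It vanishes, so the lines are concurrent at (6, -3).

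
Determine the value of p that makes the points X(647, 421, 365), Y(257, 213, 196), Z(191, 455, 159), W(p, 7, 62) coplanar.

Coplanarity ⇔ det[XY; XZ; XW] = 0.
Expanding, this is linear in p: (48594)p + (2672670) = 0.
So p = -55.

-55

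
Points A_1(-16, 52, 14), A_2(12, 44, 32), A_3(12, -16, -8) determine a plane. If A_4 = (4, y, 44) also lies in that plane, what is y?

72

A normal to the plane is n = A_1A_2 × A_1A_3 = (1400, 1120, -1680).
A_4 lies in the plane iff n · A_1A_4 = 0.
This gives (1120)y + (-80640) = 0, so y = 72.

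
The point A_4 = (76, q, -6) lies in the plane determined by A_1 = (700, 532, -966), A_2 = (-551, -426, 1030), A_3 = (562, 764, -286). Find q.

28

A normal to the plane is n = A_1A_2 × A_1A_3 = (-1114512, 575232, -422436).
A_4 lies in the plane iff n · A_1A_4 = 0.
This gives (575232)q + (-16106496) = 0, so q = 28.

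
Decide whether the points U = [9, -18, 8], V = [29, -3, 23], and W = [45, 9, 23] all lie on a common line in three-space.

No

UV = (20, 15, 15), UW = (36, 27, 15).
UV × UW = (-180, 240, 0).
The cross product is nonzero, so the points do not lie on one line.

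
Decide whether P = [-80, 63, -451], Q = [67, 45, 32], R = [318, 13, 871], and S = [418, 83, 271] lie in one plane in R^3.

Yes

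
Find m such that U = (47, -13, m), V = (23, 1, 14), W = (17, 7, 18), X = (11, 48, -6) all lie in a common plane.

The points are coplanar iff UV · (UW × UX) = 0.
Expanding, this is linear in m: (210)m + (2100) = 0.
So m = -10.

-10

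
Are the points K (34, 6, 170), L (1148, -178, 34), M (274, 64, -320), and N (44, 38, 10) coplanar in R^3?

Yes

With K as base: KL = (1114, -184, -136), KM = (240, 58, -490), KN = (10, 32, -160).
KM × KN = (6400, 33500, 7100).
KL · (KM × KN) = 0.
The scalar triple product vanishes, so the four points are coplanar.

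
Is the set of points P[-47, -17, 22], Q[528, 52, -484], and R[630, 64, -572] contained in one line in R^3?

No

PQ = (575, 69, -506), PR = (677, 81, -594).
Comparing components 3 and 1: (-506)(677) − (575)(-594) = -1012 ≠ 0, so PQ and PR are not parallel and the points are not collinear.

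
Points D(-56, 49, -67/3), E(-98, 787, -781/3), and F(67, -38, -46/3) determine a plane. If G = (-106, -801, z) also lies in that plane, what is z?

A normal to the plane is n = DE × DF = (-15540, -28980, -87120).
G lies in the plane iff n · DG = 0.
This gives (-87120)z + (23464320) = 0, so z = 808/3.

808/3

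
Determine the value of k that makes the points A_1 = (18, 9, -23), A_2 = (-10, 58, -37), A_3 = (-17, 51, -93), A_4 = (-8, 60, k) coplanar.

-21

Normal to plane A_1A_2A_3: n = (-2842, -1470, 539); plane equation n·P = -76783.
Requiring n·A_4 = -76783: (539)k + (-65464) = -76783.
So k = -21.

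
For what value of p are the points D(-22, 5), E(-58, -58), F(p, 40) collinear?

-2

The three points are collinear iff det[DE; DF] = 0.
This determinant is linear in p: (63)p + (126) = 0, so p = -2.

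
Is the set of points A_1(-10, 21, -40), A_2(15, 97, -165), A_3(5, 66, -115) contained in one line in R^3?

No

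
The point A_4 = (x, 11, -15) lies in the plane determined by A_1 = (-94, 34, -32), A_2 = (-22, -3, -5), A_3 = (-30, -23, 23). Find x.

-50

A normal to the plane is n = A_1A_2 × A_1A_3 = (-496, -2232, -1736).
A_4 lies in the plane iff n · A_1A_4 = 0.
This gives (-496)x + (-24800) = 0, so x = -50.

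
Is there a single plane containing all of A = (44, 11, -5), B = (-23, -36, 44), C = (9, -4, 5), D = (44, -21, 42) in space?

The four points are coplanar iff the 3×3 determinant with rows AB, AC, AD is zero.
Rows: (-67, -47, 49), (-35, -15, 10), (0, -32, 47).
Expanding along the first row: (-67)(-385) − (-47)(-1645) + (49)(1120) = 3360.
Nonzero ⇒ not coplanar.

No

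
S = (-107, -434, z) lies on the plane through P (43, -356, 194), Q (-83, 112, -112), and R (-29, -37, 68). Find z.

A normal to the plane is n = PQ × PR = (38646, 6156, -6498).
S lies in the plane iff n · PS = 0.
This gives (-6498)z + (-5016456) = 0, so z = -772.

-772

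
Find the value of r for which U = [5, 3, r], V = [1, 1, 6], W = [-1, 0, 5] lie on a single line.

8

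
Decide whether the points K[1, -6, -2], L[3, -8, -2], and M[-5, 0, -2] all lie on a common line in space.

Yes

KL = (2, -2, 0), KM = (-6, 6, 0).
Each component of KM is -3 times the corresponding component of KL, so KM = -3·KL and the points are collinear.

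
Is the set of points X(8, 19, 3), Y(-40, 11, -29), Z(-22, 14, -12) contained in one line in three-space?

No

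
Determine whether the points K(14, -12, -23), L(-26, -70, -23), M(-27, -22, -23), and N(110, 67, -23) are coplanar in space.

Yes

A normal to the plane through K, L, M is n = KL × KM = (0, 0, -1978).
The plane has equation n·P = 45494. For N: n·N = 45494.
Equal, so N lies in the plane and all four are coplanar.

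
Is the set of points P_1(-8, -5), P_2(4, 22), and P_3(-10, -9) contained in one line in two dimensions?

P_1P_2 = (12, 27), P_1P_3 = (-2, -4).
det[P_1P_2; P_1P_3] = (12)(-4) − (27)(-2) = 6.
The determinant is nonzero, so they are not collinear.

No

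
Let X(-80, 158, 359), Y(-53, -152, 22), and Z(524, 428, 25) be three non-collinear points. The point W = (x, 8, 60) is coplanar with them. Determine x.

69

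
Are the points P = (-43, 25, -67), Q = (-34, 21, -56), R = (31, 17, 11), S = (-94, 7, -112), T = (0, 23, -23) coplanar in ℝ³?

The plane through P, Q, R has normal n = PQ × PR = (-224, 112, 224) and equation n·X = -2576.
Checking the remaining points: n·S = -3248, n·T = -2576.
Since n·S = -3248 ≠ -2576, S is off the plane and the points are not all coplanar.

No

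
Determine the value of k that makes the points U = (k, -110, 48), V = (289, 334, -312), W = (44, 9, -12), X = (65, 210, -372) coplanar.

-83

Coplanarity ⇔ det[UV; UW; UX] = 0.
Expanding, this is linear in k: (-56700)k + (-4706100) = 0.
So k = -83.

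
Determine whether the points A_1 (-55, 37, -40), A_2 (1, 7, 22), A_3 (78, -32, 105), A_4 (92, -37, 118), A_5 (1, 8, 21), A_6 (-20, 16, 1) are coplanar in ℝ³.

Yes

The plane through A_1, A_2, A_3 has normal n = A_1A_2 × A_1A_3 = (-72, 126, 126) and equation n·P = 3582.
Checking the remaining points: n·A_4 = 3582, n·A_5 = 3582, n·A_6 = 3582.
All equal 3582, so all 6 points lie in one plane.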